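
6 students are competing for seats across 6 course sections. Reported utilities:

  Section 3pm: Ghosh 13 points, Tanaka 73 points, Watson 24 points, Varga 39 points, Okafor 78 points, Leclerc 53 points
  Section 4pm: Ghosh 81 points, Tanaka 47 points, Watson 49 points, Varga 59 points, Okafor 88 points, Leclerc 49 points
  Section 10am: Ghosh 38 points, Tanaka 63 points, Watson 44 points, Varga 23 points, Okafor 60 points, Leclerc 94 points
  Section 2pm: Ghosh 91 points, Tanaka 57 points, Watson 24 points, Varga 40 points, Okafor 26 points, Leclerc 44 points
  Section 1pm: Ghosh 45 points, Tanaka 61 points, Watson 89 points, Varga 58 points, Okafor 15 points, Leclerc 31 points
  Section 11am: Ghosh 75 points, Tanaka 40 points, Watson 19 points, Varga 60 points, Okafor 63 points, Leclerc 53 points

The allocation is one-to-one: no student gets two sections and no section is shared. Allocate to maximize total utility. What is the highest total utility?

Max total: 495 points

Treat this as an assignment problem: match each student to one section.
Optimal: Ghosh→Section 2pm (91 points), Tanaka→Section 3pm (73 points), Watson→Section 1pm (89 points), Varga→Section 11am (60 points), Okafor→Section 4pm (88 points), Leclerc→Section 10am (94 points) — total 91+73+89+60+88+94 = 495 points.
Column-greedy (each section in turn goes to its best remaining student) gives 459 points, worse by 36.
Swapping Leclerc↔Watson (Leclerc→Section 1pm 31 points, Watson→Section 10am 44 points) loses 108.
No other one-to-one assignment exceeds 495 points.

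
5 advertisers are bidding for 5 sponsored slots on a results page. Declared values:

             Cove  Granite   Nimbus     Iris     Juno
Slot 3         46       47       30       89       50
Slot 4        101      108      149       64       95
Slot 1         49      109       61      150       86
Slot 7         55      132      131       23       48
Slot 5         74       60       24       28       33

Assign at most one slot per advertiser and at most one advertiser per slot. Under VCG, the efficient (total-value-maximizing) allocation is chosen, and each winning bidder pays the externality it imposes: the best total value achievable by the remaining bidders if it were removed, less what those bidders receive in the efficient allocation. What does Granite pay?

Efficient allocation: Cove→Slot 5 ($74), Granite→Slot 7 ($132), Nimbus→Slot 4 ($149), Iris→Slot 1 ($150), Juno→Slot 3 ($50); total welfare W = $555.
Granite receives Slot 7 at value $132, so the others get W − 132 = $423.
Without Granite: best allocation of the remaining 4 bidders over all 5 slots is Cove→Slot 5 ($74), Nimbus→Slot 7 ($131), Iris→Slot 1 ($150), Juno→Slot 4 ($95), total $450.
VCG payment = (others' best without Granite) − (others' welfare with Granite) = 450 − 423 = $27.

Granite pays $27.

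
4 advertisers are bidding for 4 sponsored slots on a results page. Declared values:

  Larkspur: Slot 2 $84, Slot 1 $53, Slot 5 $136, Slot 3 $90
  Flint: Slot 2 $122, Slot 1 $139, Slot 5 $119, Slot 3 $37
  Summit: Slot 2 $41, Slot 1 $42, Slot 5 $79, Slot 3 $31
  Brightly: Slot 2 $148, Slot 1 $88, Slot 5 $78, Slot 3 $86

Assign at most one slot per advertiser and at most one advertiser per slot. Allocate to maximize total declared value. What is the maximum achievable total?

Max total: $456

This is the linear assignment problem.
Optimal: Larkspur→Slot 3 ($90), Flint→Slot 1 ($139), Summit→Slot 5 ($79), Brightly→Slot 2 ($148) — total 90+139+79+148 = $456.
Row-greedy (each advertiser in turn takes its best remaining slot) gives $402, worse by 54.
No other one-to-one assignment exceeds $456.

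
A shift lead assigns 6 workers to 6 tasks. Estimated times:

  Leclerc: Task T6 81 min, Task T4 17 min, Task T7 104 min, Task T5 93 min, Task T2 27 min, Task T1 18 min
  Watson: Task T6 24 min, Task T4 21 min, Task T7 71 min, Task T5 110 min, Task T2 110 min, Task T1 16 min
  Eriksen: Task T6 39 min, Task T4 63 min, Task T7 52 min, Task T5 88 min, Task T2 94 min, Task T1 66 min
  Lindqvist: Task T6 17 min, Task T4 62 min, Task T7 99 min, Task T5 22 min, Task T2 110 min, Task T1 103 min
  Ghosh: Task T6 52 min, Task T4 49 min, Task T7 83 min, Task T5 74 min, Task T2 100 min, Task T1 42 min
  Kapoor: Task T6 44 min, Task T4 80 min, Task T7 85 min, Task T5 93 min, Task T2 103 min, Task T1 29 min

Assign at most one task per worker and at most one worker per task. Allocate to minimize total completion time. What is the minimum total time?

Optimal: Leclerc→Task T2 (27 min), Watson→Task T6 (24 min), Eriksen→Task T7 (52 min), Lindqvist→Task T5 (22 min), Ghosh→Task T4 (49 min), Kapoor→Task T1 (29 min) — total 27+24+52+22+49+29 = 203 min.

Minimum total: 203 min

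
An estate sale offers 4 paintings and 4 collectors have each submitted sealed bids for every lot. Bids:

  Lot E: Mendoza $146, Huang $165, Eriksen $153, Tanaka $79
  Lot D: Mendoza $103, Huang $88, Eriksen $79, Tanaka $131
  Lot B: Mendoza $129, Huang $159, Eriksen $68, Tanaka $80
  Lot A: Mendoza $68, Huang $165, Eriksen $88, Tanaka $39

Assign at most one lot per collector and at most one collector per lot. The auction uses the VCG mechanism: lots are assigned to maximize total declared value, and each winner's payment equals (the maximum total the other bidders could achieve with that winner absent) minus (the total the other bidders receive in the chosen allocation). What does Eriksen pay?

Efficient allocation: Mendoza→Lot B ($129), Huang→Lot A ($165), Eriksen→Lot E ($153), Tanaka→Lot D ($131); total welfare W = $578.
Eriksen receives Lot E at value $153, so the others get W − 153 = $425.
Without Eriksen: best allocation of the remaining 3 bidders over all 4 lots is Mendoza→Lot E ($146), Huang→Lot A ($165), Tanaka→Lot D ($131), total $442.
VCG payment = (others' best without Eriksen) − (others' welfare with Eriksen) = 442 − 425 = $17.

Eriksen pays $17.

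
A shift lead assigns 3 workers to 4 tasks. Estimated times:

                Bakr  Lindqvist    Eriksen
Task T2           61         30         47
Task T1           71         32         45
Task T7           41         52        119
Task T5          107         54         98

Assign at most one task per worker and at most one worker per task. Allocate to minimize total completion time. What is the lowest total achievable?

Optimal: Bakr→Task T7 (41 min), Lindqvist→Task T2 (30 min), Eriksen→Task T1 (45 min) — total 41+30+45 = 116 min.
Swapping Bakr↔Lindqvist (Bakr→Task T2 61 min, Lindqvist→Task T7 52 min) adds 42.

Min total: 116 min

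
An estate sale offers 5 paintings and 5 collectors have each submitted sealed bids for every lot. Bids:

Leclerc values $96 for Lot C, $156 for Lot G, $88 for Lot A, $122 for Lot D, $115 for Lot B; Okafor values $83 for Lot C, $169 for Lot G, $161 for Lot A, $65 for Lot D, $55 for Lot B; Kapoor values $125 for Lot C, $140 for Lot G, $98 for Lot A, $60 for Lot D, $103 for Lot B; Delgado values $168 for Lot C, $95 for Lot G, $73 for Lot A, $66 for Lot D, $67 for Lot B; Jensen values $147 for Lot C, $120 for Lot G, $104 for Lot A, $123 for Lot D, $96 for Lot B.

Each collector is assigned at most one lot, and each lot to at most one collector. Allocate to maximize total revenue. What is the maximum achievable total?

Max total: $711

This is a one-to-one assignment (maximum-weight bipartite matching).
Optimal: Leclerc→Lot G ($156), Okafor→Lot A ($161), Kapoor→Lot B ($103), Delgado→Lot C ($168), Jensen→Lot D ($123) — total 156+161+103+168+123 = $711.
Max-entry greedy (repeatedly take the single best remaining cell) gives $673, worse by 38.
Every other assignment is strictly worse.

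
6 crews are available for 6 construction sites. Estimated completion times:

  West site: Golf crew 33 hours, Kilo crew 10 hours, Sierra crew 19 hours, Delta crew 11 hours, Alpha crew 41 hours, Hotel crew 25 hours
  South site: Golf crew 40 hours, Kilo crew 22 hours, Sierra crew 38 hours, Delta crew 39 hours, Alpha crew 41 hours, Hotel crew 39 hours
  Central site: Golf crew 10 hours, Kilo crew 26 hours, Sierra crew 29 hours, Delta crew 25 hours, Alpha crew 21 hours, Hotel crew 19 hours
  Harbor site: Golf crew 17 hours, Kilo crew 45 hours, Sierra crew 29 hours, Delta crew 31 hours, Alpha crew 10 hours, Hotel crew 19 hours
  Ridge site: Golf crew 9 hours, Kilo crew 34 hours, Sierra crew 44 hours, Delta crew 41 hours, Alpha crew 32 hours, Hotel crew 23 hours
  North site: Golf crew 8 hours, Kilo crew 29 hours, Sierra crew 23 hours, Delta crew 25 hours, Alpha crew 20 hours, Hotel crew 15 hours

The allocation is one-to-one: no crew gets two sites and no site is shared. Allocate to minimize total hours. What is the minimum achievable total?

This is the linear assignment problem.
Optimal: Golf crew→Ridge site (9 hours), Kilo crew→South site (22 hours), Sierra crew→North site (23 hours), Delta crew→West site (11 hours), Alpha crew→Harbor site (10 hours), Hotel crew→Central site (19 hours) — total 9+22+23+11+10+19 = 94 hours.
Row-greedy (each crew in turn takes its cheapest remaining site) gives 149 hours, worse by 55.
Next-best assignment: Golf crew→Ridge site, Kilo crew→South site, Sierra crew→Central site, Delta crew→West site, Alpha crew→Harbor site, Hotel crew→North site = 96 hours.
Swapping Kilo crew↔Sierra crew (Kilo crew→North site 29 hours, Sierra crew→South site 38 hours) adds 22.
Checked against all permutations: 94 hours is optimal.

Minimum total: 94 hours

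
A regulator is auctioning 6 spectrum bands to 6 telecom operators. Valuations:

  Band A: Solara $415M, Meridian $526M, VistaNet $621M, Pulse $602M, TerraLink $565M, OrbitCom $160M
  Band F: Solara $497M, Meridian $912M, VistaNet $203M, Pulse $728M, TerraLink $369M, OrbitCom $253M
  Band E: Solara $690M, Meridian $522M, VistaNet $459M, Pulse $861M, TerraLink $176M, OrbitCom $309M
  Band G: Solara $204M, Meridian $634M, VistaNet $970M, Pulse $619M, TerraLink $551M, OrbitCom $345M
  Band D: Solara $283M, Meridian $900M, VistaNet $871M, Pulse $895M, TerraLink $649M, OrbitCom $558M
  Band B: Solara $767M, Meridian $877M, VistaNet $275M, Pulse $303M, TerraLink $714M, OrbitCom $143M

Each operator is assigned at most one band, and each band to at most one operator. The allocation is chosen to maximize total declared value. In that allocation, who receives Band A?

TerraLink receives Band A.

Optimal: Solara→Band B ($767M), Meridian→Band F ($912M), VistaNet→Band G ($970M), Pulse→Band E ($861M), TerraLink→Band A ($565M), OrbitCom→Band D ($558M) — total 767+912+970+861+565+558 = $4633M.
Row-greedy (each operator in turn takes its best remaining band) gives $4418M, worse by 215.
TerraLink's own top band is Band B ($714M), but forcing TerraLink→Band B and reassigning the rest optimally gives only $4446M — worse by 187.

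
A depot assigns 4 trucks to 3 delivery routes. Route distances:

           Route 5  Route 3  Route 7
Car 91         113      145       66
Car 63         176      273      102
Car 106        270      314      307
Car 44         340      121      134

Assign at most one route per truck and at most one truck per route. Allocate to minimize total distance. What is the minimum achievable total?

Optimal: Car 91→Route 5 (113 km), Car 44→Route 3 (121 km), Car 63→Route 7 (102 km) — total 113+121+102 = 336 km.
Min-entry greedy (repeatedly take the single cheapest remaining cell) gives 363 km, worse by 27.
Next-best assignment: Car 63→Route 5, Car 44→Route 3, Car 91→Route 7 = 363 km.
Swapping Car 63↔Car 44 (Car 63→Route 3 273 km, Car 44→Route 7 134 km) adds 184.

Min total: 336 km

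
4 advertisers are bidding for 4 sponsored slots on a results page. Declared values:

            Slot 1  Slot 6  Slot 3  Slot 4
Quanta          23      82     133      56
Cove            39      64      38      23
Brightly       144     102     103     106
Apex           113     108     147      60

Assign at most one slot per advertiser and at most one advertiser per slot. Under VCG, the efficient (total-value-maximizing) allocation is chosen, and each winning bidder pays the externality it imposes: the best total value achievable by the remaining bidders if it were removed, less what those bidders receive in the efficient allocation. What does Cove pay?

Efficient allocation: Quanta→Slot 3 ($133), Cove→Slot 6 ($64), Brightly→Slot 4 ($106), Apex→Slot 1 ($113); total welfare W = $416.
Cove receives Slot 6 at value $64, so the others get W − 64 = $352.
Without Cove: best allocation of the remaining 3 bidders over all 4 slots is Quanta→Slot 3 ($133), Brightly→Slot 1 ($144), Apex→Slot 6 ($108), total $385.
VCG payment = (others' best without Cove) − (others' welfare with Cove) = 385 − 352 = $33.

Cove pays $33.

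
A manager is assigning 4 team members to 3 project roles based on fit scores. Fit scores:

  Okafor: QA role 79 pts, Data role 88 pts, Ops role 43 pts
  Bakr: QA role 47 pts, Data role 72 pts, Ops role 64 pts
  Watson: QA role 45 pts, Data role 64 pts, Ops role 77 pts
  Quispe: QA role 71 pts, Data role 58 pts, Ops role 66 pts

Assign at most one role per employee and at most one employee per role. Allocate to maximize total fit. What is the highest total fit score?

Max total: 236 pts

Optimal: Quispe→QA role (71 pts), Okafor→Data role (88 pts), Watson→Ops role (77 pts) — total 71+88+77 = 236 pts.
Next-best assignment: Okafor→QA role, Bakr→Data role, Watson→Ops role = 228 pts.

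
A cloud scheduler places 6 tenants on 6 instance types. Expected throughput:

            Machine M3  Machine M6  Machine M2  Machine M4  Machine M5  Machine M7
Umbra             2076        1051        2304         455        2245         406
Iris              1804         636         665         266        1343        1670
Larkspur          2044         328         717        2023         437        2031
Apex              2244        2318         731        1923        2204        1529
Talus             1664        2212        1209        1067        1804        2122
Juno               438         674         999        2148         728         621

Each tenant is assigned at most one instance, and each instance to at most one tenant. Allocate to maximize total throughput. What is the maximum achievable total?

Max total: 12703 ops/s

Optimal: Umbra→Machine M2 (2304 ops/s), Iris→Machine M3 (1804 ops/s), Larkspur→Machine M7 (2031 ops/s), Apex→Machine M5 (2204 ops/s), Talus→Machine M6 (2212 ops/s), Juno→Machine M4 (2148 ops/s) — total 2304+1804+2031+2204+2212+2148 = 12703 ops/s.
Column-greedy (each instance in turn goes to its best remaining tenant) gives 12282 ops/s, worse by 421.
No other one-to-one assignment exceeds 12703 ops/s.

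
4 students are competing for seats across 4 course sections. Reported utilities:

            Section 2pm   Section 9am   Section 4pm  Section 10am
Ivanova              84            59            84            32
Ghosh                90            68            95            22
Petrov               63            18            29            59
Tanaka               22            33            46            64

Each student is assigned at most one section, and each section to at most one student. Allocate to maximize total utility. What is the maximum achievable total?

Treat this as an assignment problem: match each student to one section.
Optimal: Ivanova→Section 9am (59 points), Ghosh→Section 4pm (95 points), Petrov→Section 2pm (63 points), Tanaka→Section 10am (64 points) — total 59+95+63+64 = 281 points.
Max-entry greedy (repeatedly take the single best remaining cell) gives 261 points, worse by 20.
Checked against all permutations: 281 points is optimal.

Max total: 281 points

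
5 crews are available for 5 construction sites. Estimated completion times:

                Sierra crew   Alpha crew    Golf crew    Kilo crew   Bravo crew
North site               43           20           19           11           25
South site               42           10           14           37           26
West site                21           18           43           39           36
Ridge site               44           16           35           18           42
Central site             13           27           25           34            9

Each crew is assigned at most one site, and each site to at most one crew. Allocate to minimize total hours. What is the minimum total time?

This is the linear assignment problem.
Optimal: Sierra crew→West site (21 hours), Alpha crew→Ridge site (16 hours), Golf crew→South site (14 hours), Kilo crew→North site (11 hours), Bravo crew→Central site (9 hours) — total 21+16+14+11+9 = 71 hours.
Next-best assignment: Sierra crew→West site, Alpha crew→South site, Golf crew→North site, Kilo crew→Ridge site, Bravo crew→Central site = 77 hours.
Checked against all permutations: 71 hours is optimal.

Min total: 71 hours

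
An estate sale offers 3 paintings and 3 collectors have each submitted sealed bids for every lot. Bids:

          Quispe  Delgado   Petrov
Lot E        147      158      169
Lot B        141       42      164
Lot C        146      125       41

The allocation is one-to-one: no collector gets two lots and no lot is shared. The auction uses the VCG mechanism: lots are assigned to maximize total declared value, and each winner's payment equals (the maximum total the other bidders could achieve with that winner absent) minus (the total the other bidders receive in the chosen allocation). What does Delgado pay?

Efficient allocation: Quispe→Lot C ($146), Delgado→Lot E ($158), Petrov→Lot B ($164); total welfare W = $468.
Delgado receives Lot E at value $158, so the others get W − 158 = $310.
Without Delgado: best allocation of the remaining 2 bidders over all 3 lots is Quispe→Lot C ($146), Petrov→Lot E ($169), total $315.
VCG payment = (others' best without Delgado) − (others' welfare with Delgado) = 315 − 310 = $5.

Delgado pays $5.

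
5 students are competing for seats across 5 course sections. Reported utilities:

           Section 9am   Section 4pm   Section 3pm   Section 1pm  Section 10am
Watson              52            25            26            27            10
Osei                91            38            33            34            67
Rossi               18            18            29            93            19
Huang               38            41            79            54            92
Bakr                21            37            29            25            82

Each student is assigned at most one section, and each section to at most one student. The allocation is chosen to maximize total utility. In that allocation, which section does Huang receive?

Treat this as an assignment problem: match each student to one section.
Optimal: Watson→Section 4pm (25 points), Osei→Section 9am (91 points), Rossi→Section 1pm (93 points), Huang→Section 3pm (79 points), Bakr→Section 10am (82 points) — total 25+91+93+79+82 = 370 points.
Column-greedy (each section in turn goes to its best remaining student) gives 270 points, worse by 100.
Next-best assignment: Watson→Section 9am, Osei→Section 4pm, Rossi→Section 1pm, Huang→Section 3pm, Bakr→Section 10am = 344 points.
Huang's own top section is Section 10am (92 points), but forcing Huang→Section 10am and reassigning the rest optimally gives only 339 points — worse by 31.

Huang receives Section 3pm.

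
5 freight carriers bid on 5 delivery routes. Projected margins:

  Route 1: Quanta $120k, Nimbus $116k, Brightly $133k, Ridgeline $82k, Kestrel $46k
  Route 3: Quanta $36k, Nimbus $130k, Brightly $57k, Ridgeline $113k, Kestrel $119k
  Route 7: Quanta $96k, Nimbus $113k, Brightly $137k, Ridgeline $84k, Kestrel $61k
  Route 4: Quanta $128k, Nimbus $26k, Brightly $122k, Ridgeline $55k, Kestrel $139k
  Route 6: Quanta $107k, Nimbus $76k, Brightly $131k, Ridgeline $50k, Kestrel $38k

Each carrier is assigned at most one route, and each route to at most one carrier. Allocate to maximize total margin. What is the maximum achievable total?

Optimal: Quanta→Route 1 ($120k), Nimbus→Route 7 ($113k), Brightly→Route 6 ($131k), Ridgeline→Route 3 ($113k), Kestrel→Route 4 ($139k) — total 120+113+131+113+139 = $616k.
Max-entry greedy (repeatedly take the single best remaining cell) gives $576k, worse by 40.
Next-best assignment: Quanta→Route 6, Nimbus→Route 1, Brightly→Route 7, Ridgeline→Route 3, Kestrel→Route 4 = $612k.

Maximum total: $616k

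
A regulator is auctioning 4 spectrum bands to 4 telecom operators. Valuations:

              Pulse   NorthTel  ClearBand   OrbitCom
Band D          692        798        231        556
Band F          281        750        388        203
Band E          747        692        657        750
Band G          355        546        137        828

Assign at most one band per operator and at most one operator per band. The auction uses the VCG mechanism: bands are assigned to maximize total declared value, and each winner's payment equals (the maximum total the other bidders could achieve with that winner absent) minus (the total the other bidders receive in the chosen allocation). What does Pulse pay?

Efficient allocation: Pulse→Band D ($692M), NorthTel→Band F ($750M), ClearBand→Band E ($657M), OrbitCom→Band G ($828M); total welfare W = $2927M.
Pulse receives Band D at value $692M, so the others get W − 692 = $2235M.
Without Pulse: best allocation of the remaining 3 bidders over all 4 bands is NorthTel→Band D ($798M), ClearBand→Band E ($657M), OrbitCom→Band G ($828M), total $2283M.
VCG payment = (others' best without Pulse) − (others' welfare with Pulse) = 2283 − 2235 = $48M.

Pulse pays $48M.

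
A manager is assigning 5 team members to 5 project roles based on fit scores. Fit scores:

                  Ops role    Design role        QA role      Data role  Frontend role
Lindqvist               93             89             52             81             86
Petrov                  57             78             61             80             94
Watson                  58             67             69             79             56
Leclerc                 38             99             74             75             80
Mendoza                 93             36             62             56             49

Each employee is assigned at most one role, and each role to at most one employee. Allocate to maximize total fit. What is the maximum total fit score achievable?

Optimal: Lindqvist→Data role (81 pts), Petrov→Frontend role (94 pts), Watson→QA role (69 pts), Leclerc→Design role (99 pts), Mendoza→Ops role (93 pts) — total 81+94+69+99+93 = 436 pts.
Column-greedy (each role in turn goes to its best remaining employee) gives 390 pts, worse by 46.
Next-best assignment: Lindqvist→Design role, Petrov→Frontend role, Watson→Data role, Leclerc→QA role, Mendoza→Ops role = 429 pts.
Checked against all permutations: 436 pts is optimal.

Max total: 436 pts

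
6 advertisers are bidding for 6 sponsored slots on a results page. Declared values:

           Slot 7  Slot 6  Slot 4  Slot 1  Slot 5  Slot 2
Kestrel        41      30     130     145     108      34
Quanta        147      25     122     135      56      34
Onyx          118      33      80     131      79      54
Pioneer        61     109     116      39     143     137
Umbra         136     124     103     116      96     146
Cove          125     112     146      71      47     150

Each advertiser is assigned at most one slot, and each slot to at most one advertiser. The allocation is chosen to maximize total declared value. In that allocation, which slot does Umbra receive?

Umbra receives Slot 6.

Optimal: Kestrel→Slot 4 ($130), Quanta→Slot 7 ($147), Onyx→Slot 1 ($131), Pioneer→Slot 5 ($143), Umbra→Slot 6 ($124), Cove→Slot 2 ($150) — total 130+147+131+143+124+150 = $825.
Every other assignment is strictly worse.
Umbra's own top slot is Slot 2 ($146), but forcing Umbra→Slot 2 and reassigning the rest optimally gives only $809 — worse by 16.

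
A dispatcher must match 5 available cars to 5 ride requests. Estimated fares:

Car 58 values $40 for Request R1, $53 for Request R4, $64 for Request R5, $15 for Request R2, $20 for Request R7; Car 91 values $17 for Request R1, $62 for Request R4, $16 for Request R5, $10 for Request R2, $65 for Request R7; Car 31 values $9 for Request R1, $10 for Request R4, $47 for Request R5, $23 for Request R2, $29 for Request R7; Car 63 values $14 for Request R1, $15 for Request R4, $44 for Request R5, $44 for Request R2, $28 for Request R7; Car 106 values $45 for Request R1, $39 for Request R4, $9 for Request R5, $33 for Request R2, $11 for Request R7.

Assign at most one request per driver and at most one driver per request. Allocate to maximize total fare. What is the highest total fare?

This is the linear assignment problem.
Optimal: Car 58→Request R4 ($53), Car 91→Request R7 ($65), Car 31→Request R5 ($47), Car 63→Request R2 ($44), Car 106→Request R1 ($45) — total 53+65+47+44+45 = $254.
Max-entry greedy (repeatedly take the single best remaining cell) gives $228, worse by 26.
Next-best assignment: Car 58→Request R5, Car 91→Request R4, Car 31→Request R7, Car 63→Request R2, Car 106→Request R1 = $244.
Every other assignment is strictly worse.

Maximum total: $254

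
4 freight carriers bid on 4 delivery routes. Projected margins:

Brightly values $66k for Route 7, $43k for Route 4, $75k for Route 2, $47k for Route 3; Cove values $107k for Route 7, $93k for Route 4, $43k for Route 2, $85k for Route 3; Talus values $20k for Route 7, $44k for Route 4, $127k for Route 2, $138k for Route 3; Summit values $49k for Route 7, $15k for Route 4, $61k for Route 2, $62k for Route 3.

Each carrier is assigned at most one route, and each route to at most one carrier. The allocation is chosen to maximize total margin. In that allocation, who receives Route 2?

Summit receives Route 2.

Treat this as an assignment problem: match each carrier to one route.
Optimal: Brightly→Route 7 ($66k), Cove→Route 4 ($93k), Talus→Route 3 ($138k), Summit→Route 2 ($61k) — total 66+93+138+61 = $358k.
Column-greedy (each route in turn goes to its best remaining carrier) gives $288k, worse by 70.
Every other assignment is strictly worse.
Summit's own top route is Route 3 ($62k), but forcing Summit→Route 3 and reassigning the rest optimally gives only $348k — worse by 10.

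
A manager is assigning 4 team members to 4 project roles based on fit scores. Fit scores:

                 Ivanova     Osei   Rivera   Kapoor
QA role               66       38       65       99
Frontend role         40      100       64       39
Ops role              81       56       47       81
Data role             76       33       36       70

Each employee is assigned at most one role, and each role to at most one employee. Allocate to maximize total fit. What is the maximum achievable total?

Max total: 322 pts

Treat this as an assignment problem: match each employee to one role.
Optimal: Ivanova→Data role (76 pts), Osei→Frontend role (100 pts), Rivera→QA role (65 pts), Kapoor→Ops role (81 pts) — total 76+100+65+81 = 322 pts.
Max-entry greedy (repeatedly take the single best remaining cell) gives 316 pts, worse by 6.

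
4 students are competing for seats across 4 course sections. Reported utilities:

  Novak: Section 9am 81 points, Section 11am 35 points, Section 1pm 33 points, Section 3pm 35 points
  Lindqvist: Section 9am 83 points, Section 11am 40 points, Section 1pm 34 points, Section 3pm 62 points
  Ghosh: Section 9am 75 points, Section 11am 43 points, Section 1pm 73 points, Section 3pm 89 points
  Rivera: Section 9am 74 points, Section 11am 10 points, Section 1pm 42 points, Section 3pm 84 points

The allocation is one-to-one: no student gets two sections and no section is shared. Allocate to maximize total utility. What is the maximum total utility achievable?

Max total: 278 points

This is a one-to-one assignment (maximum-weight bipartite matching).
Optimal: Novak→Section 9am (81 points), Lindqvist→Section 11am (40 points), Ghosh→Section 1pm (73 points), Rivera→Section 3pm (84 points) — total 81+40+73+84 = 278 points.
Row-greedy (each student in turn takes its best remaining section) gives 226 points, worse by 52.
Next-best assignment: Novak→Section 11am, Lindqvist→Section 9am, Ghosh→Section 1pm, Rivera→Section 3pm = 275 points.
Swapping Lindqvist↔Novak (Lindqvist→Section 9am 83 points, Novak→Section 11am 35 points) loses 3.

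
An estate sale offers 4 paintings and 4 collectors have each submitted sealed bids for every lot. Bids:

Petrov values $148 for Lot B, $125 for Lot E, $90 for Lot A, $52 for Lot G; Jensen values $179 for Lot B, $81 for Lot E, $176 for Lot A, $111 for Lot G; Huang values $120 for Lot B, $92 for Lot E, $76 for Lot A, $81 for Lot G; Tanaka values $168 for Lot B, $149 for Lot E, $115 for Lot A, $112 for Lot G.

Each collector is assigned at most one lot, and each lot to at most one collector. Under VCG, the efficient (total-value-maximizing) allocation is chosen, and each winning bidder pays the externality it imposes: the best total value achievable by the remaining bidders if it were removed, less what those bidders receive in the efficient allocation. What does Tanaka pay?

Efficient allocation: Petrov→Lot B ($148), Jensen→Lot A ($176), Huang→Lot G ($81), Tanaka→Lot E ($149); total welfare W = $554.
Tanaka receives Lot E at value $149, so the others get W − 149 = $405.
Without Tanaka: best allocation of the remaining 3 bidders over all 4 lots is Petrov→Lot E ($125), Jensen→Lot A ($176), Huang→Lot B ($120), total $421.
VCG payment = (others' best without Tanaka) − (others' welfare with Tanaka) = 421 − 405 = $16.

Tanaka pays $16.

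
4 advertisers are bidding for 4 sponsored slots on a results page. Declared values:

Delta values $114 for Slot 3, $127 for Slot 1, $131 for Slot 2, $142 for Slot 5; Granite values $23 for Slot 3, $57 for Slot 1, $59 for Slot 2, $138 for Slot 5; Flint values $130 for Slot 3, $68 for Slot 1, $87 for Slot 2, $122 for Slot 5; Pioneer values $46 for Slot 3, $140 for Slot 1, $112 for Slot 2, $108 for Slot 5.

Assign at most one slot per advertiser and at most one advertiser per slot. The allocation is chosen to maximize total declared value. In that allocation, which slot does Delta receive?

Delta receives Slot 2.

This is the linear assignment problem.
Optimal: Delta→Slot 2 ($131), Granite→Slot 5 ($138), Flint→Slot 3 ($130), Pioneer→Slot 1 ($140) — total 131+138+130+140 = $539.
Row-greedy (each advertiser in turn takes its best remaining slot) gives $471, worse by 68.
Delta's own top slot is Slot 5 ($142), but forcing Delta→Slot 5 and reassigning the rest optimally gives only $471 — worse by 68.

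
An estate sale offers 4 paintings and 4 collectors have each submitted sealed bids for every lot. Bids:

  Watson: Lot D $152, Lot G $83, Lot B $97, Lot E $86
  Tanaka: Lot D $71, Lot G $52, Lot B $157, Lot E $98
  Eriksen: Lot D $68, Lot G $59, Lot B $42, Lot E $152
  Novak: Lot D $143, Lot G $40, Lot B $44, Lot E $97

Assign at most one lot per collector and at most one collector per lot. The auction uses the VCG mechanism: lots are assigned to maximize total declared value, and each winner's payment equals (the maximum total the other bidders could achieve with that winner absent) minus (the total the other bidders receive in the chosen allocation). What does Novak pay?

Novak pays $69.

Efficient allocation: Watson→Lot G ($83), Tanaka→Lot B ($157), Eriksen→Lot E ($152), Novak→Lot D ($143); total welfare W = $535.
Novak receives Lot D at value $143, so the others get W − 143 = $392.
Without Novak: best allocation of the remaining 3 bidders over all 4 lots is Watson→Lot D ($152), Tanaka→Lot B ($157), Eriksen→Lot E ($152), total $461.
VCG payment = (others' best without Novak) − (others' welfare with Novak) = 461 − 392 = $69.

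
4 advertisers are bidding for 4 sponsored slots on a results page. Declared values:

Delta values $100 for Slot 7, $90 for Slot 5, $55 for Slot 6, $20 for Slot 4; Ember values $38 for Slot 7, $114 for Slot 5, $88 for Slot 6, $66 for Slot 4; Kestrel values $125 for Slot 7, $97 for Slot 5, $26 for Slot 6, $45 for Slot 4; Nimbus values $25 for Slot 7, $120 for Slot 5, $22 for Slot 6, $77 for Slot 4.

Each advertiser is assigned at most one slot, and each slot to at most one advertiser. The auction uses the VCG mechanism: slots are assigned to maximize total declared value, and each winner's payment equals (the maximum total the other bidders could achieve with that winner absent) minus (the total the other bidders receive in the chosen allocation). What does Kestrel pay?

Kestrel pays $53.

Efficient allocation: Delta→Slot 5 ($90), Ember→Slot 6 ($88), Kestrel→Slot 7 ($125), Nimbus→Slot 4 ($77); total welfare W = $380.
Kestrel receives Slot 7 at value $125, so the others get W − 125 = $255.
Without Kestrel: best allocation of the remaining 3 bidders over all 4 slots is Delta→Slot 7 ($100), Ember→Slot 6 ($88), Nimbus→Slot 5 ($120), total $308.
VCG payment = (others' best without Kestrel) − (others' welfare with Kestrel) = 308 − 255 = $53.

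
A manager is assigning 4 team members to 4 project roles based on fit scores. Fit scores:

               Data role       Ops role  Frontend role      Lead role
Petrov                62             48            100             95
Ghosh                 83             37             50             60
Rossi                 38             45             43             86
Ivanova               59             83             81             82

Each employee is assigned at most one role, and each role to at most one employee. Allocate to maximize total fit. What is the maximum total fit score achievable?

Optimal: Petrov→Frontend role (100 pts), Ghosh→Data role (83 pts), Rossi→Lead role (86 pts), Ivanova→Ops role (83 pts) — total 100+83+86+83 = 352 pts.

Max total: 352 pts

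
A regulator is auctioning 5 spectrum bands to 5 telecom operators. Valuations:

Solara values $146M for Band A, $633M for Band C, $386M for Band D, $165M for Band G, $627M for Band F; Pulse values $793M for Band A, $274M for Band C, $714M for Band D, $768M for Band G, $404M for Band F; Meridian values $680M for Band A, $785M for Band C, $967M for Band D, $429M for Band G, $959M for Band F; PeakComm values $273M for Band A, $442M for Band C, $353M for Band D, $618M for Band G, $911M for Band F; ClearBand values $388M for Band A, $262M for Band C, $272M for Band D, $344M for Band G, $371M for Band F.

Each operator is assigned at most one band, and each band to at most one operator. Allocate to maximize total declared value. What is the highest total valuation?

Max total: $3667M

Optimal: Solara→Band C ($633M), Pulse→Band G ($768M), Meridian→Band D ($967M), PeakComm→Band F ($911M), ClearBand→Band A ($388M) — total 633+768+967+911+388 = $3667M.
Row-greedy (each operator in turn takes its best remaining band) gives $3648M, worse by 19.
Next-best assignment: Solara→Band C, Pulse→Band A, Meridian→Band D, PeakComm→Band F, ClearBand→Band G = $3648M.
No other one-to-one assignment exceeds $3667M.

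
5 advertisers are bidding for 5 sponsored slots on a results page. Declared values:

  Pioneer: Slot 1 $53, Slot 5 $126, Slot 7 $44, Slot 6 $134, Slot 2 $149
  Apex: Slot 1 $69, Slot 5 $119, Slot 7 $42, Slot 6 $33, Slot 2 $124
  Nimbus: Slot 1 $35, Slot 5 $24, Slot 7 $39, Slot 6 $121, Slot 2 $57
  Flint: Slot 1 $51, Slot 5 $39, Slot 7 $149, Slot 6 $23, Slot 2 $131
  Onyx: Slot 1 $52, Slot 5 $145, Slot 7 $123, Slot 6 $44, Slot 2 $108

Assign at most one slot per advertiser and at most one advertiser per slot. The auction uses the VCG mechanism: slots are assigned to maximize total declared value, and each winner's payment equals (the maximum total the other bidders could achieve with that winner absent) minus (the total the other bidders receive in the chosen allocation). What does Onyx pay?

Efficient allocation: Pioneer→Slot 2 ($149), Apex→Slot 1 ($69), Nimbus→Slot 6 ($121), Flint→Slot 7 ($149), Onyx→Slot 5 ($145); total welfare W = $633.
Onyx receives Slot 5 at value $145, so the others get W − 145 = $488.
Without Onyx: best allocation of the remaining 4 bidders over all 5 slots is Pioneer→Slot 2 ($149), Apex→Slot 5 ($119), Nimbus→Slot 6 ($121), Flint→Slot 7 ($149), total $538.
VCG payment = (others' best without Onyx) − (others' welfare with Onyx) = 538 − 488 = $50.

Onyx pays $50.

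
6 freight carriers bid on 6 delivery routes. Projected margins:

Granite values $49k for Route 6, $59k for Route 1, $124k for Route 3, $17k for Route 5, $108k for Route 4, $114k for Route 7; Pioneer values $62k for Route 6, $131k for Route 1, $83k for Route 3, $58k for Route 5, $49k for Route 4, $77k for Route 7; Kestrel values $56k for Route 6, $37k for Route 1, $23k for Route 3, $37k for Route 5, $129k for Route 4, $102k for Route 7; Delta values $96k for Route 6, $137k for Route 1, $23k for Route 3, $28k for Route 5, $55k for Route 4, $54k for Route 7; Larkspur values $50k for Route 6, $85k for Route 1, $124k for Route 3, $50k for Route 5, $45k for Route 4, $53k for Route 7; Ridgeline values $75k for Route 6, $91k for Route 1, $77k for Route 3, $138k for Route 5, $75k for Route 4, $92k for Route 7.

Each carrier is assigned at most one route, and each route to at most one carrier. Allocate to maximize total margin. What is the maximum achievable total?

Maximum total: $732k

Optimal: Granite→Route 7 ($114k), Pioneer→Route 1 ($131k), Kestrel→Route 4 ($129k), Delta→Route 6 ($96k), Larkspur→Route 3 ($124k), Ridgeline→Route 5 ($138k) — total 114+131+129+96+124+138 = $732k.
Max-entry greedy (repeatedly take the single best remaining cell) gives $655k, worse by 77.
Swapping Ridgeline↔Granite (Ridgeline→Route 7 $92k, Granite→Route 5 $17k) loses 143.
Checked against all permutations: $732k is optimal.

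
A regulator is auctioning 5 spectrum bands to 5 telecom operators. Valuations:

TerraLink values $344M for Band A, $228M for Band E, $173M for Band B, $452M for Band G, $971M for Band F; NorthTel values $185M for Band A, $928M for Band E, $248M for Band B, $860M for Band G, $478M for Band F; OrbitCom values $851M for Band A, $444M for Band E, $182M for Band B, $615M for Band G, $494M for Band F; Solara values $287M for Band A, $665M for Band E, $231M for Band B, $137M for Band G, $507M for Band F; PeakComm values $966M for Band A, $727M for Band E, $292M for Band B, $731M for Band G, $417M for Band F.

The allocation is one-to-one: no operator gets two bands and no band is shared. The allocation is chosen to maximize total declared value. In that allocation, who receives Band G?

Optimal: TerraLink→Band F ($971M), NorthTel→Band E ($928M), OrbitCom→Band A ($851M), Solara→Band B ($231M), PeakComm→Band G ($731M) — total 971+928+851+231+731 = $3712M.
Column-greedy (each band in turn goes to its best remaining operator) gives $3711M, worse by 1.
PeakComm's own top band is Band A ($966M), but forcing PeakComm→Band A and reassigning the rest optimally gives only $3711M — worse by 1.

PeakComm receives Band G.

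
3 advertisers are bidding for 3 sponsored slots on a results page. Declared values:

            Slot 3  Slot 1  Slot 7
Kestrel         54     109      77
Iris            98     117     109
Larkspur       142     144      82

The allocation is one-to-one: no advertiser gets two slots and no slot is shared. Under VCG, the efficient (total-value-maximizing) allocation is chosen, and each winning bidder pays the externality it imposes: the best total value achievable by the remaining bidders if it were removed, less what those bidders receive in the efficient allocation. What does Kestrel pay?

Efficient allocation: Kestrel→Slot 1 ($109), Iris→Slot 7 ($109), Larkspur→Slot 3 ($142); total welfare W = $360.
Kestrel receives Slot 1 at value $109, so the others get W − 109 = $251.
Without Kestrel: best allocation of the remaining 2 bidders over all 3 slots is Iris→Slot 1 ($117), Larkspur→Slot 3 ($142), total $259.
VCG payment = (others' best without Kestrel) − (others' welfare with Kestrel) = 259 − 251 = $8.

Kestrel pays $8.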